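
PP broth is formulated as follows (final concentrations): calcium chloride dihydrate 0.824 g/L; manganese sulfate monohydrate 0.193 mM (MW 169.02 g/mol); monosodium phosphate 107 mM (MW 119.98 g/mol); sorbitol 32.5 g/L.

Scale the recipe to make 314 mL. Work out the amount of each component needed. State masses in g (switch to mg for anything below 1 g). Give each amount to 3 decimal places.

calcium chloride dihydrate 258.736 mg; manganese sulfate monohydrate 10.243 mg; monosodium phosphate 4.031 g; sorbitol 10.205 g

Target volume = 314 mL = 0.314 L.
calcium chloride dihydrate: 0.824 g/L × 0.314 L = 0.258736 g = 258.736 mg
manganese sulfate monohydrate: 0.193 mmol/L × 169.02 mg/mmol × 0.314 L = 10.243 mg
monosodium phosphate: 107 mmol/L × 119.98 g/mol × 0.314 L ÷ 1000 = 4.031 g
sorbitol: 32.5 g/L × 0.314 L = 10.205 g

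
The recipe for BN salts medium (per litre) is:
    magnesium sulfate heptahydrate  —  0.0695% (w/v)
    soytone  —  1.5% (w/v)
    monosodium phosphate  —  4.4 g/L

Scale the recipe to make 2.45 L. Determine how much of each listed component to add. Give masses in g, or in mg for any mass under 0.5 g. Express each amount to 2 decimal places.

Scale factor relative to 1 L: 2.45.
magnesium sulfate heptahydrate: 0.0695% w/v = 0.695 g/L → 0.695 × 2.45 L = 1.70 g
soytone: 1.5 g per 100 mL × 2450 mL ÷ 100 = 36.75 g
monosodium phosphate: 4.4 g/L × 2.45 L = 10.78 g

magnesium sulfate heptahydrate 1.70 g; soytone 36.75 g; monosodium phosphate 10.78 g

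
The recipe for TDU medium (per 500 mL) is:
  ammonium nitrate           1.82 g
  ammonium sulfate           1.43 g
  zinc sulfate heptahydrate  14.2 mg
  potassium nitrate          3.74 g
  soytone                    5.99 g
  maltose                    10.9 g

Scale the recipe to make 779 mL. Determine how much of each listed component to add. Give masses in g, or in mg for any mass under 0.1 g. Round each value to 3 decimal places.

Ratio of target to recipe volume: 779 / 500 = 1.558.
ammonium nitrate: 1.82 g × (779 mL / 500 mL) = 2.836 g
ammonium sulfate: 1.43 g × (779 mL / 500 mL) = 2.228 g
zinc sulfate heptahydrate: 14.2 mg × (779 mL / 500 mL) = 22.124 mg
potassium nitrate: 3.74 g × (779 mL / 500 mL) = 5.827 g
soytone: 5.99 g × (779 mL / 500 mL) = 9.332 g
maltose: 10.9 g × (779 mL / 500 mL) = 16.982 g

ammonium nitrate 2.836 g; ammonium sulfate 2.228 g; zinc sulfate heptahydrate 22.124 mg; potassium nitrate 5.827 g; soytone 9.332 g; maltose 16.982 g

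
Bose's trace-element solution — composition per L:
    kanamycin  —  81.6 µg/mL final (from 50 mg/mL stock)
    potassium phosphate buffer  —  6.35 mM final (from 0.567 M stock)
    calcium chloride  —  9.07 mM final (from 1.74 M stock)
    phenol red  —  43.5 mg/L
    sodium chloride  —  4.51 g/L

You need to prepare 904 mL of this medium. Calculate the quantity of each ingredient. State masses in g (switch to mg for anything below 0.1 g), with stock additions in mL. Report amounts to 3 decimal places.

Scale factor relative to 1 L: 0.904.
kanamycin: V = C2·V2/C1 = 81.6 µg/mL × 904 mL ÷ 50000 µg/mL = 1.475 mL
potassium phosphate buffer: dilute stock: 6.35 mM × 904 mL ÷ 567 mM = 10.124 mL
calcium chloride: dilute stock: 9.07 mM × 904 mL ÷ 1740 mM = 4.712 mL
phenol red: 43.5 mg/L × 0.904 L = 39.324 mg
sodium chloride: 4.51 g/L × 0.904 L = 4.077 g

kanamycin 1.475 mL; potassium phosphate buffer 10.124 mL; calcium chloride 4.712 mL; phenol red 39.324 mg; sodium chloride 4.077 g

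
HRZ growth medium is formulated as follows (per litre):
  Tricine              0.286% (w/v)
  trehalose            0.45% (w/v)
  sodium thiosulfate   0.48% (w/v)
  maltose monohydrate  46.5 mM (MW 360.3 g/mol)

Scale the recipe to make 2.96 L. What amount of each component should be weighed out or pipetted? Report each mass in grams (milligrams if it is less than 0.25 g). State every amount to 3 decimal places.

Tricine 8.466 g; trehalose 13.320 g; sodium thiosulfate 14.208 g; maltose monohydrate 49.592 g

Working volume: 2.96 L.
Tricine: 0.286% w/v = 2.86 g/L → 2.86 × 2.96 L = 8.466 g
trehalose: 0.45% w/v = 4.5 g/L → 4.5 × 2.96 L = 13.320 g
sodium thiosulfate: 0.48% w/v = 4.8 g/L → 4.8 × 2.96 L = 14.208 g
maltose monohydrate: 46.5 mmol/L × 360.3 g/mol × 2.96 L ÷ 1000 = 49.592 g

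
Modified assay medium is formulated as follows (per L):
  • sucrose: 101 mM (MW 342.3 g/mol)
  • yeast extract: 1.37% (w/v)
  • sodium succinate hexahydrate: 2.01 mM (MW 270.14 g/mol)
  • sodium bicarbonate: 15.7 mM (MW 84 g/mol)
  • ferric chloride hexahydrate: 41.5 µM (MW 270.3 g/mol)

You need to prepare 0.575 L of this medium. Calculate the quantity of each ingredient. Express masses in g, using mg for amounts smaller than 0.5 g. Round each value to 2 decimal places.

sucrose 19.88 g; yeast extract 7.88 g; sodium succinate hexahydrate 312.21 mg; sodium bicarbonate 0.76 g; ferric chloride hexahydrate 6.45 mg

Scale factor relative to 1 L: 0.575.
sucrose: 101 mmol/L × 342.3 g/mol × 0.575 L ÷ 1000 = 19.88 g
yeast extract: 1.37 g per 100 mL × 575 mL ÷ 100 = 7.88 g
sodium succinate hexahydrate: 2.01 mmol/L × 270.14 mg/mmol × 0.575 L = 312.21 mg
sodium bicarbonate: 15.7 mmol/L × 84 g/mol × 0.575 L ÷ 1000 = 0.76 g
ferric chloride hexahydrate: 41.5 µmol/L × 270.3 g/mol × 0.575 L ÷ 1000 = 6.45 mg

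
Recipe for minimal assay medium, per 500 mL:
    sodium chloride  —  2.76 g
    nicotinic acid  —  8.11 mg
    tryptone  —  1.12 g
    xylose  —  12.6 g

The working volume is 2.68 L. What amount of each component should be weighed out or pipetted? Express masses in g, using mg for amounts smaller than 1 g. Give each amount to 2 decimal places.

sodium chloride 14.79 g; nicotinic acid 43.47 mg; tryptone 6.00 g; xylose 67.54 g

Ratio of target to recipe volume: 2680 / 500 = 5.36.
sodium chloride: 2.76 g × (2680 mL / 500 mL) = 14.79 g
nicotinic acid: 8.11 mg × (2680 mL / 500 mL) = 43.47 mg
tryptone: 1.12 g × (2680 mL / 500 mL) = 6.00 g
xylose: 12.6 g × (2680 mL / 500 mL) = 67.54 g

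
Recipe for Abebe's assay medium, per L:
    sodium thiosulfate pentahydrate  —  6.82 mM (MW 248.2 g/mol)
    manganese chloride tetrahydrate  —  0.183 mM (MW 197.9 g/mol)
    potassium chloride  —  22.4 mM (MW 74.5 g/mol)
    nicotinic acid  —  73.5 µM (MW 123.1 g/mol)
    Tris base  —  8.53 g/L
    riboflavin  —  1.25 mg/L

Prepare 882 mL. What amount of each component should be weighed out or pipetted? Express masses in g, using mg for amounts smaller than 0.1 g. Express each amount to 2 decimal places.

Target volume = 882 mL = 0.882 L.
sodium thiosulfate pentahydrate: 6.82 mmol/L × 248.2 g/mol × 0.882 L ÷ 1000 = 1.49 g
manganese chloride tetrahydrate: 0.183 mmol/L × 197.9 mg/mmol × 0.882 L = 31.94 mg
potassium chloride: 22.4 mmol/L × 74.5 g/mol × 0.882 L ÷ 1000 = 1.47 g
nicotinic acid: 73.5 µmol/L × 123.1 g/mol × 0.882 L ÷ 1000 = 7.98 mg
Tris base: 8.53 g/L × 0.882 L = 7.52 g
riboflavin: 1.25 mg/L × 0.882 L = 1.10 mg

sodium thiosulfate pentahydrate 1.49 g; manganese chloride tetrahydrate 31.94 mg; potassium chloride 1.47 g; nicotinic acid 7.98 mg; Tris base 7.52 g; riboflavin 1.10 mg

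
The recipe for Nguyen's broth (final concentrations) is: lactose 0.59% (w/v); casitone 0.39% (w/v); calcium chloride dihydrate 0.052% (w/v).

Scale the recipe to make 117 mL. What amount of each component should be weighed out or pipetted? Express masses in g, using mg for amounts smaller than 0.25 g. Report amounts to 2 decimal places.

lactose 0.69 g; casitone 0.46 g; calcium chloride dihydrate 60.84 mg

Target volume = 117 mL = 0.117 L.
lactose: 0.59 g per 100 mL × 117 mL ÷ 100 = 0.69 g
casitone: 0.39 g per 100 mL × 117 mL ÷ 100 = 0.46 g
calcium chloride dihydrate: 0.052 g per 100 mL × 117 mL ÷ 100 = 0.06084 g = 60.84 mg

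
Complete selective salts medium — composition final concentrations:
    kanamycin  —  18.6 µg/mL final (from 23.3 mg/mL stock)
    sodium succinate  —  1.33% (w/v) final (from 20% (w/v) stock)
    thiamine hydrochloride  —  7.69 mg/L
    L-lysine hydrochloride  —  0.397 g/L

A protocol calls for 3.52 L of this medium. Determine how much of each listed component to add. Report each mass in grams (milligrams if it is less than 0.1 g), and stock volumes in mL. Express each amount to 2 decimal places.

kanamycin 2.81 mL; sodium succinate 234.08 mL; thiamine hydrochloride 27.07 mg; L-lysine hydrochloride 1.40 g

Scale factor relative to 1 L: 3.52.
kanamycin: V = C2·V2/C1 = 18.6 µg/mL × 3520 mL ÷ 23300 µg/mL = 2.81 mL
sodium succinate: V = C2·V2/C1 = 1.33% ÷ 20% × 3520 mL = 234.08 mL
thiamine hydrochloride: 7.69 mg/L × 3.52 L = 27.07 mg
L-lysine hydrochloride: 0.397 g/L × 3.52 L = 1.40 g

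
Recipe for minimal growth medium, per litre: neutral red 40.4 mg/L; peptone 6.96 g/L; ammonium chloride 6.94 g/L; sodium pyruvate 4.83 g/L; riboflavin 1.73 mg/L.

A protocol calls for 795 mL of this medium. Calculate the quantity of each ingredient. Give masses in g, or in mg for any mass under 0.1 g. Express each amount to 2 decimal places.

Working volume: 795 mL = 0.795 L.
neutral red: 40.4 mg/L × 0.795 L = 32.12 mg
peptone: 6.96 g/L × 0.795 L = 5.53 g
ammonium chloride: 6.94 g/L × 0.795 L = 5.52 g
sodium pyruvate: 4.83 g/L × 0.795 L = 3.84 g
riboflavin: 1.73 mg/L × 0.795 L = 1.38 mg

neutral red 32.12 mg; peptone 5.53 g; ammonium chloride 5.52 g; sodium pyruvate 3.84 g; riboflavin 1.38 mg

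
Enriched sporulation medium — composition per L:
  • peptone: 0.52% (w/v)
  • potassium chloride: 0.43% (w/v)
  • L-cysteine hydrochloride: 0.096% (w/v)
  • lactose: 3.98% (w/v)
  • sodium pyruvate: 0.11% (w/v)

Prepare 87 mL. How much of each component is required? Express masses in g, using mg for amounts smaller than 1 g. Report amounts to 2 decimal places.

peptone 452.40 mg; potassium chloride 374.10 mg; L-cysteine hydrochloride 83.52 mg; lactose 3.46 g; sodium pyruvate 95.70 mg

Working volume: 87 mL = 0.087 L.
peptone: 0.52% w/v = 5.2 g/L → 5.2 × 0.087 L = 0.4524 g = 452.40 mg
potassium chloride: 0.43 g per 100 mL × 87 mL ÷ 100 = 0.3741 g = 374.10 mg
L-cysteine hydrochloride: 0.096 g per 100 mL × 87 mL ÷ 100 = 0.08352 g = 83.52 mg
lactose: 3.98% w/v = 39.8 g/L → 39.8 × 0.087 L = 3.46 g
sodium pyruvate: 0.11 g per 100 mL × 87 mL ÷ 100 = 0.0957 g = 95.70 mg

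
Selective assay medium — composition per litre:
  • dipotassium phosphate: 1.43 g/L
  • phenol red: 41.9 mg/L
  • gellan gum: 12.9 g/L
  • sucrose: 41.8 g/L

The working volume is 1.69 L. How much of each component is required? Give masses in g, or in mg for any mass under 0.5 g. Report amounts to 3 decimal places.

dipotassium phosphate 2.417 g; phenol red 70.811 mg; gellan gum 21.801 g; sucrose 70.642 g

Scale factor relative to 1 L: 1.69.
dipotassium phosphate: 1.43 g/L × 1.69 L = 2.417 g
phenol red: 41.9 mg/L × 1.69 L = 70.811 mg
gellan gum: 12.9 g/L × 1.69 L = 21.801 g
sucrose: 41.8 g/L × 1.69 L = 70.642 g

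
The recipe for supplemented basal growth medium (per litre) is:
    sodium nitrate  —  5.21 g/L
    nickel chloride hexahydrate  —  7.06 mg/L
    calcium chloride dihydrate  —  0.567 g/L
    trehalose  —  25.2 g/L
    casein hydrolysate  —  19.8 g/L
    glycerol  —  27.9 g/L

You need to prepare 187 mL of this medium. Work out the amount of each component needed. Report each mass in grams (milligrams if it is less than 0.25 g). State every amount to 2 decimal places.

sodium nitrate 0.97 g; nickel chloride hexahydrate 1.32 mg; calcium chloride dihydrate 106.03 mg; trehalose 4.71 g; casein hydrolysate 3.70 g; glycerol 5.22 g

Working volume: 187 mL = 0.187 L.
sodium nitrate: 5.21 g/L × 0.187 L = 0.97 g
nickel chloride hexahydrate: 7.06 mg/L × 0.187 L = 1.32 mg
calcium chloride dihydrate: 0.567 g/L × 0.187 L = 0.106029 g = 106.03 mg
trehalose: 25.2 g/L × 0.187 L = 4.71 g
casein hydrolysate: 19.8 g/L × 0.187 L = 3.70 g
glycerol: 27.9 g/L × 0.187 L = 5.22 g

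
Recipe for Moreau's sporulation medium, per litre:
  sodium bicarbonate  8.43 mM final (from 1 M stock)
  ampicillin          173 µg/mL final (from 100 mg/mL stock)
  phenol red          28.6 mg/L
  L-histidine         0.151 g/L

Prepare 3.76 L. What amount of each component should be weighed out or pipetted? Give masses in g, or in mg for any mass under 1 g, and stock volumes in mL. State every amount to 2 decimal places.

sodium bicarbonate 31.70 mL; ampicillin 6.50 mL; phenol red 107.54 mg; L-histidine 567.76 mg

Scale factor relative to 1 L: 3.76.
sodium bicarbonate: dilute stock: 8.43 mM × 3760 mL ÷ 1000 mM = 31.70 mL
ampicillin: dilute stock: 173 µg/mL × 3760 mL ÷ 100000 µg/mL = 6.50 mL
phenol red: 28.6 mg/L × 3.76 L = 107.54 mg
L-histidine: 0.151 g/L × 3.76 L = 0.56776 g = 567.76 mg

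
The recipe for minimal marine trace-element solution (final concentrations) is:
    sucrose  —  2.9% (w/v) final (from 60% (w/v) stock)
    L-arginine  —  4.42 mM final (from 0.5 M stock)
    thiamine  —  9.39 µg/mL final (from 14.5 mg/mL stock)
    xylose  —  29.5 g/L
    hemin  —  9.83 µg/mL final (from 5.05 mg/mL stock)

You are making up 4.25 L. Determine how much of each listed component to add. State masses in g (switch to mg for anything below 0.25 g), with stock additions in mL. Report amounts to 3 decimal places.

sucrose 205.417 mL; L-arginine 37.570 mL; thiamine 2.752 mL; xylose 125.375 g; hemin 8.273 mL

Scale factor relative to 1 L: 4.25.
sucrose: C1V1 = C2V2 → 2.9% ÷ 60% × 4250 mL = 205.417 mL
L-arginine: V = C2·V2/C1 = 4.42 mM × 4250 mL ÷ 500 mM = 37.570 mL
thiamine: C1V1 = C2V2 → 9.39 µg/mL × 4250 mL ÷ 14500 µg/mL = 2.752 mL
xylose: 29.5 g/L × 4.25 L = 125.375 g
hemin: C1V1 = C2V2 → 9.83 µg/mL × 4250 mL ÷ 5050 µg/mL = 8.273 mL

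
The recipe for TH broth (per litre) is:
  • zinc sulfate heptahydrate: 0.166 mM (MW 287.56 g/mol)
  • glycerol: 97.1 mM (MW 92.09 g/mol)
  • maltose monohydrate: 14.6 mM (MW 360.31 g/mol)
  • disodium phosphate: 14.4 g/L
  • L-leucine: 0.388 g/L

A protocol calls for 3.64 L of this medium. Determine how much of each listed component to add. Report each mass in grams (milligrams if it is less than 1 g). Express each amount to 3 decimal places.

Working volume: 3.64 L.
zinc sulfate heptahydrate: 0.166 mmol/L × 287.56 mg/mmol × 3.64 L = 173.755 mg
glycerol: 97.1 mmol/L × 92.09 g/mol × 3.64 L ÷ 1000 = 32.549 g
maltose monohydrate: 14.6 mmol/L × 360.31 g/mol × 3.64 L ÷ 1000 = 19.148 g
disodium phosphate: 14.4 g/L × 3.64 L = 52.416 g
L-leucine: 0.388 g/L × 3.64 L = 1.412 g

zinc sulfate heptahydrate 173.755 mg; glycerol 32.549 g; maltose monohydrate 19.148 g; disodium phosphate 52.416 g; L-leucine 1.412 g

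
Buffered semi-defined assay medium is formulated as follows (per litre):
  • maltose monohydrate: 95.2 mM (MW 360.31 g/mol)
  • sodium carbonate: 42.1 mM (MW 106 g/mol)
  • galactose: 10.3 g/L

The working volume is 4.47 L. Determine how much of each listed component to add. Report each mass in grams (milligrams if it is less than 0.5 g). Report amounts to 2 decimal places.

maltose monohydrate 153.33 g; sodium carbonate 19.95 g; galactose 46.04 g

Scale factor relative to 1 L: 4.47.
maltose monohydrate: 95.2 mmol/L × 360.31 g/mol × 4.47 L ÷ 1000 = 153.33 g
sodium carbonate: 42.1 mmol/L × 106 g/mol × 4.47 L ÷ 1000 = 19.95 g
galactose: 10.3 g/L × 4.47 L = 46.04 g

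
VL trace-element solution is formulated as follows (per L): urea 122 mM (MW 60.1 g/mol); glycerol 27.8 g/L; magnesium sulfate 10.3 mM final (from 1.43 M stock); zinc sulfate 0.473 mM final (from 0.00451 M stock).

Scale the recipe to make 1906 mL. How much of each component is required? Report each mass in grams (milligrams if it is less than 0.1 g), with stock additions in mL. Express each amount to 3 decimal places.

urea 13.975 g; glycerol 52.987 g; magnesium sulfate 13.729 mL; zinc sulfate 199.898 mL

Scale factor relative to 1 L: 1.906.
urea: 122 mmol/L × 60.1 g/mol × 1.906 L ÷ 1000 = 13.975 g
glycerol: 27.8 g/L × 1.906 L = 52.987 g
magnesium sulfate: V = C2·V2/C1 = 10.3 mM × 1906 mL ÷ 1430 mM = 13.729 mL
zinc sulfate: C1V1 = C2V2 → 0.473 mM × 1906 mL ÷ 4.51 mM = 199.898 mL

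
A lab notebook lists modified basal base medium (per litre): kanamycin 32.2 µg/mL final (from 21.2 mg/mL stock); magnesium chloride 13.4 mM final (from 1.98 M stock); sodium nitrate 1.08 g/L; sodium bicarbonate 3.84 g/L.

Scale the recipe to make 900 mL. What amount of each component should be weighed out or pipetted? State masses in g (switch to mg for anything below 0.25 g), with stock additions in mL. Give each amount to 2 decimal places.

Target volume = 900 mL = 0.9 L.
kanamycin: dilute stock: 32.2 µg/mL × 900 mL ÷ 21200 µg/mL = 1.37 mL
magnesium chloride: C1V1 = C2V2 → 13.4 mM × 900 mL ÷ 1980 mM = 6.09 mL
sodium nitrate: 1.08 g/L × 0.9 L = 0.97 g
sodium bicarbonate: 3.84 g/L × 0.9 L = 3.46 g

kanamycin 1.37 mL; magnesium chloride 6.09 mL; sodium nitrate 0.97 g; sodium bicarbonate 3.46 g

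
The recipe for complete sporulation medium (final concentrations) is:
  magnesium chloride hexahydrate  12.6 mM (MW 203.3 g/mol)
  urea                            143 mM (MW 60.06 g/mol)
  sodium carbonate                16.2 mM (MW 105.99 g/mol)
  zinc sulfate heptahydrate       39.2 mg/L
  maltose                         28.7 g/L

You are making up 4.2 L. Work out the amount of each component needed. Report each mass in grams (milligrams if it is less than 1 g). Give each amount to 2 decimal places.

magnesium chloride hexahydrate 10.76 g; urea 36.07 g; sodium carbonate 7.21 g; zinc sulfate heptahydrate 164.64 mg; maltose 120.54 g

Scale factor relative to 1 L: 4.2.
magnesium chloride hexahydrate: 12.6 mmol/L × 203.3 g/mol × 4.2 L ÷ 1000 = 10.76 g
urea: 143 mmol/L × 60.06 g/mol × 4.2 L ÷ 1000 = 36.07 g
sodium carbonate: 16.2 mmol/L × 105.99 g/mol × 4.2 L ÷ 1000 = 7.21 g
zinc sulfate heptahydrate: 39.2 mg/L × 4.2 L = 164.64 mg
maltose: 28.7 g/L × 4.2 L = 120.54 g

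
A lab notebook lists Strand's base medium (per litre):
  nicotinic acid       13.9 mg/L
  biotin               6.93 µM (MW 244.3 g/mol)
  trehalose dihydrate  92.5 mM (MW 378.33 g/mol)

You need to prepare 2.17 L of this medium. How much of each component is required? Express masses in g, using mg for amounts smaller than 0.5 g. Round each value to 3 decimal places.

Working volume: 2.17 L.
nicotinic acid: 13.9 mg/L × 2.17 L = 30.163 mg
biotin: 6.93 µmol/L × 244.3 g/mol × 2.17 L ÷ 1000 = 3.674 mg
trehalose dihydrate: 92.5 mmol/L × 378.33 g/mol × 2.17 L ÷ 1000 = 75.940 g

nicotinic acid 30.163 mg; biotin 3.674 mg; trehalose dihydrate 75.940 g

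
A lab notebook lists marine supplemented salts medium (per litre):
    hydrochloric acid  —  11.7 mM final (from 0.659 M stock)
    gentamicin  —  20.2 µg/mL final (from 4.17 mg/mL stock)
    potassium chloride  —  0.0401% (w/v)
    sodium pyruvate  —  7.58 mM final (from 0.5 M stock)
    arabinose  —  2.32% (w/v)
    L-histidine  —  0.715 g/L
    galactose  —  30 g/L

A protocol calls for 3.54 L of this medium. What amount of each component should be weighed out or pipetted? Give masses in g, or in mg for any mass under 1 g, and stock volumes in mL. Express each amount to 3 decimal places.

hydrochloric acid 62.850 mL; gentamicin 17.148 mL; potassium chloride 1.420 g; sodium pyruvate 53.666 mL; arabinose 82.128 g; L-histidine 2.531 g; galactose 106.200 g

Scale factor relative to 1 L: 3.54.
hydrochloric acid: C1V1 = C2V2 → 11.7 mM × 3540 mL ÷ 659 mM = 62.850 mL
gentamicin: C1V1 = C2V2 → 20.2 µg/mL × 3540 mL ÷ 4170 µg/mL = 17.148 mL
potassium chloride: 0.0401% w/v = 0.401 g/L → 0.401 × 3.54 L = 1.420 g
sodium pyruvate: V = C2·V2/C1 = 7.58 mM × 3540 mL ÷ 500 mM = 53.666 mL
arabinose: 2.32 g per 100 mL × 3540 mL ÷ 100 = 82.128 g
L-histidine: 0.715 g/L × 3.54 L = 2.531 g
galactose: 30 g/L × 3.54 L = 106.200 g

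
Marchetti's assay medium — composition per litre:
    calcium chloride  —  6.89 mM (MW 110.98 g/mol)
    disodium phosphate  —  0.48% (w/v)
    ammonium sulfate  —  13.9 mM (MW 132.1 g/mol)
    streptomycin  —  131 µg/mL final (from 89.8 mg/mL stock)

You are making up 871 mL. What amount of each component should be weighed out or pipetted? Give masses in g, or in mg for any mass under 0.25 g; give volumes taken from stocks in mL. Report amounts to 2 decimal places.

Target volume = 871 mL = 0.871 L.
calcium chloride: 6.89 mmol/L × 110.98 g/mol × 0.871 L ÷ 1000 = 0.67 g
disodium phosphate: 0.48 g per 100 mL × 871 mL ÷ 100 = 4.18 g
ammonium sulfate: 13.9 mmol/L × 132.1 g/mol × 0.871 L ÷ 1000 = 1.60 g
streptomycin: C1V1 = C2V2 → 131 µg/mL × 871 mL ÷ 89800 µg/mL = 1.27 mL

calcium chloride 0.67 g; disodium phosphate 4.18 g; ammonium sulfate 1.60 g; streptomycin 1.27 mL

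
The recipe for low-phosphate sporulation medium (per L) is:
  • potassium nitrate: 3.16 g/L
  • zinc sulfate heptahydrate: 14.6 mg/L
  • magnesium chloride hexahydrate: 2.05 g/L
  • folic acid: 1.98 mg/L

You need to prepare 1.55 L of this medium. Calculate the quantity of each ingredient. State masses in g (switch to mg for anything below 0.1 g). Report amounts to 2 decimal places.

Working volume: 1.55 L.
potassium nitrate: 3.16 g/L × 1.55 L = 4.90 g
zinc sulfate heptahydrate: 14.6 mg/L × 1.55 L = 22.63 mg
magnesium chloride hexahydrate: 2.05 g/L × 1.55 L = 3.18 g
folic acid: 1.98 mg/L × 1.55 L = 3.07 mg

potassium nitrate 4.90 g; zinc sulfate heptahydrate 22.63 mg; magnesium chloride hexahydrate 3.18 g; folic acid 3.07 mg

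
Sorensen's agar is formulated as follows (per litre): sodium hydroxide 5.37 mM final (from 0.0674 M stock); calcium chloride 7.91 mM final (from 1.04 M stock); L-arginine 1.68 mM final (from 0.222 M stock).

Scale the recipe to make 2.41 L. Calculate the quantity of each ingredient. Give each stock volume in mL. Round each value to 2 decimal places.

sodium hydroxide 192.01 mL; calcium chloride 18.33 mL; L-arginine 18.24 mL

Scale factor relative to 1 L: 2.41.
sodium hydroxide: C1V1 = C2V2 → 5.37 mM × 2410 mL ÷ 67.4 mM = 192.01 mL
calcium chloride: dilute stock: 7.91 mM × 2410 mL ÷ 1040 mM = 18.33 mL
L-arginine: V = C2·V2/C1 = 1.68 mM × 2410 mL ÷ 222 mM = 18.24 mL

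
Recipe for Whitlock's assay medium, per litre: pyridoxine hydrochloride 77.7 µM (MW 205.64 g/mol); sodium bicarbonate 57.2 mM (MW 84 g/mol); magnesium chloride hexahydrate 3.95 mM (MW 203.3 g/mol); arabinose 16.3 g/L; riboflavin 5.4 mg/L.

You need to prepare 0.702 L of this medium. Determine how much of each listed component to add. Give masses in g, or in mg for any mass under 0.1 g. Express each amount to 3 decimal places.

pyridoxine hydrochloride 11.217 mg; sodium bicarbonate 3.373 g; magnesium chloride hexahydrate 0.564 g; arabinose 11.443 g; riboflavin 3.791 mg

Scale factor relative to 1 L: 0.702.
pyridoxine hydrochloride: 77.7 µmol/L × 205.64 g/mol × 0.702 L ÷ 1000 = 11.217 mg
sodium bicarbonate: 57.2 mmol/L × 84 g/mol × 0.702 L ÷ 1000 = 3.373 g
magnesium chloride hexahydrate: 3.95 mmol/L × 203.3 g/mol × 0.702 L ÷ 1000 = 0.564 g
arabinose: 16.3 g/L × 0.702 L = 11.443 g
riboflavin: 5.4 mg/L × 0.702 L = 3.791 mg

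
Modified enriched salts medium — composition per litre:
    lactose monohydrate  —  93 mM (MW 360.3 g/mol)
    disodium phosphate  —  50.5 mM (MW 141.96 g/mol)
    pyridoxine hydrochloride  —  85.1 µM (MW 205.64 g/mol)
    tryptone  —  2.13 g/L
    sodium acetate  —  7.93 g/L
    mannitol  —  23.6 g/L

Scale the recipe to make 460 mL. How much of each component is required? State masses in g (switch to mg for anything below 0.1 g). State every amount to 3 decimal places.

lactose monohydrate 15.414 g; disodium phosphate 3.298 g; pyridoxine hydrochloride 8.050 mg; tryptone 0.980 g; sodium acetate 3.648 g; mannitol 10.856 g

Target volume = 460 mL = 0.46 L.
lactose monohydrate: 93 mmol/L × 360.3 g/mol × 0.46 L ÷ 1000 = 15.414 g
disodium phosphate: 50.5 mmol/L × 141.96 g/mol × 0.46 L ÷ 1000 = 3.298 g
pyridoxine hydrochloride: 85.1 µmol/L × 205.64 g/mol × 0.46 L ÷ 1000 = 8.050 mg
tryptone: 2.13 g/L × 0.46 L = 0.980 g
sodium acetate: 7.93 g/L × 0.46 L = 3.648 g
mannitol: 23.6 g/L × 0.46 L = 10.856 g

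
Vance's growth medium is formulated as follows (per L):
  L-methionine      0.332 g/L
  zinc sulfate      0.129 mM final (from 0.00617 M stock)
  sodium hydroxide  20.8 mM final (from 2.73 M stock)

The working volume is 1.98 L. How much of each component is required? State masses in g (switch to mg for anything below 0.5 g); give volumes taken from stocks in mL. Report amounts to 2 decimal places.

L-methionine 0.66 g; zinc sulfate 41.40 mL; sodium hydroxide 15.09 mL

Scale factor relative to 1 L: 1.98.
L-methionine: 0.332 g/L × 1.98 L = 0.66 g
zinc sulfate: V = C2·V2/C1 = 0.129 mM × 1980 mL ÷ 6.17 mM = 41.40 mL
sodium hydroxide: dilute stock: 20.8 mM × 1980 mL ÷ 2730 mM = 15.09 mL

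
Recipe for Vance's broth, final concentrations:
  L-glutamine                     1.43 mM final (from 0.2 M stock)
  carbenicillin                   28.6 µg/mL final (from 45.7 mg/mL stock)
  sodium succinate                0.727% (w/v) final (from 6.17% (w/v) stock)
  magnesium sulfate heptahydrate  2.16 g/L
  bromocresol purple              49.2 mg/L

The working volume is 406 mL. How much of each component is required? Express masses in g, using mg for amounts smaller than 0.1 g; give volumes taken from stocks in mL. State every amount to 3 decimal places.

Target volume = 406 mL = 0.406 L.
L-glutamine: V = C2·V2/C1 = 1.43 mM × 406 mL ÷ 200 mM = 2.903 mL
carbenicillin: V = C2·V2/C1 = 28.6 µg/mL × 406 mL ÷ 45700 µg/mL = 0.254 mL
sodium succinate: C1V1 = C2V2 → 0.727% ÷ 6.17% × 406 mL = 47.838 mL
magnesium sulfate heptahydrate: 2.16 g/L × 0.406 L = 0.877 g
bromocresol purple: 49.2 mg/L × 0.406 L = 19.975 mg

L-glutamine 2.903 mL; carbenicillin 0.254 mL; sodium succinate 47.838 mL; magnesium sulfate heptahydrate 0.877 g; bromocresol purple 19.975 mg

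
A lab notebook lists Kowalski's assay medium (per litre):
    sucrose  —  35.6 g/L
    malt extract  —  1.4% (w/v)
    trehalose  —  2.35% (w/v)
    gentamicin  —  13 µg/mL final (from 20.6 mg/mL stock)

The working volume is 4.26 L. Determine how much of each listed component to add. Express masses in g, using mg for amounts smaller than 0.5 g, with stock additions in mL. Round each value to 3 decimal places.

sucrose 151.656 g; malt extract 59.640 g; trehalose 100.110 g; gentamicin 2.688 mL

Scale factor relative to 1 L: 4.26.
sucrose: 35.6 g/L × 4.26 L = 151.656 g
malt extract: 1.4% w/v = 14 g/L → 14 × 4.26 L = 59.640 g
trehalose: 2.35 g per 100 mL × 4260 mL ÷ 100 = 100.110 g
gentamicin: dilute stock: 13 µg/mL × 4260 mL ÷ 20600 µg/mL = 2.688 mL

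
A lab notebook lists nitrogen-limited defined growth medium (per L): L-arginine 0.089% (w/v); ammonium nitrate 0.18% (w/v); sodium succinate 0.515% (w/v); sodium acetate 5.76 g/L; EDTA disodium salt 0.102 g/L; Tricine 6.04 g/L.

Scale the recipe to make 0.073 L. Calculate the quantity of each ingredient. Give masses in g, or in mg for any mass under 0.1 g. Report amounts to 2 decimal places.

Working volume: 0.073 L.
L-arginine: 0.089% w/v = 0.89 g/L → 0.89 × 0.073 L = 0.06497 g = 64.97 mg
ammonium nitrate: 0.18 g per 100 mL × 73 mL ÷ 100 = 0.13 g
sodium succinate: 0.515 g per 100 mL × 73 mL ÷ 100 = 0.38 g
sodium acetate: 5.76 g/L × 0.073 L = 0.42 g
EDTA disodium salt: 0.102 g/L × 0.073 L = 0.007446 g = 7.45 mg
Tricine: 6.04 g/L × 0.073 L = 0.44 g

L-arginine 64.97 mg; ammonium nitrate 0.13 g; sodium succinate 0.38 g; sodium acetate 0.42 g; EDTA disodium salt 7.45 mg; Tricine 0.44 g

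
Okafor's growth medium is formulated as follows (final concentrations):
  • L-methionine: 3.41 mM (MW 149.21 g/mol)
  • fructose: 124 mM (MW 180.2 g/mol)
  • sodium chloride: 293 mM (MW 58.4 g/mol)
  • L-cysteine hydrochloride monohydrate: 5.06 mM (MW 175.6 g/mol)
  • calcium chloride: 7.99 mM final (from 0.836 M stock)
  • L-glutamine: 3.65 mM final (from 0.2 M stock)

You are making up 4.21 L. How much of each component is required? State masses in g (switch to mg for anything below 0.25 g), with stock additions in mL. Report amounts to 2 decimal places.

L-methionine 2.14 g; fructose 94.07 g; sodium chloride 72.04 g; L-cysteine hydrochloride monohydrate 3.74 g; calcium chloride 40.24 mL; L-glutamine 76.83 mL

Scale factor relative to 1 L: 4.21.
L-methionine: 3.41 mmol/L × 149.21 g/mol × 4.21 L ÷ 1000 = 2.14 g
fructose: 124 mmol/L × 180.2 g/mol × 4.21 L ÷ 1000 = 94.07 g
sodium chloride: 293 mmol/L × 58.4 g/mol × 4.21 L ÷ 1000 = 72.04 g
L-cysteine hydrochloride monohydrate: 5.06 mmol/L × 175.6 g/mol × 4.21 L ÷ 1000 = 3.74 g
calcium chloride: C1V1 = C2V2 → 7.99 mM × 4210 mL ÷ 836 mM = 40.24 mL
L-glutamine: dilute stock: 3.65 mM × 4210 mL ÷ 200 mM = 76.83 mL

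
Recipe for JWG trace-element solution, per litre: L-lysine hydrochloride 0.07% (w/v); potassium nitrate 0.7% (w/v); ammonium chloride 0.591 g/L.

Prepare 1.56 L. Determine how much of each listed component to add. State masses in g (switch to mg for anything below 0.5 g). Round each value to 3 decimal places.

L-lysine hydrochloride 1.092 g; potassium nitrate 10.920 g; ammonium chloride 0.922 g

Scale factor relative to 1 L: 1.56.
L-lysine hydrochloride: 0.07 g per 100 mL × 1560 mL ÷ 100 = 1.092 g
potassium nitrate: 0.7% w/v = 7 g/L → 7 × 1.56 L = 10.920 g
ammonium chloride: 0.591 g/L × 1.56 L = 0.922 g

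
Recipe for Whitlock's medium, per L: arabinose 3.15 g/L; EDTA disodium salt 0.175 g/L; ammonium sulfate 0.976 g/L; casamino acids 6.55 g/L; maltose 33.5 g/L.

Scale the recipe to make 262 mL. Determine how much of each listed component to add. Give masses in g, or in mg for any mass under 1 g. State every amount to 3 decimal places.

Target volume = 262 mL = 0.262 L.
arabinose: 3.15 g/L × 0.262 L = 0.8253 g = 825.300 mg
EDTA disodium salt: 0.175 g/L × 0.262 L = 0.04585 g = 45.850 mg
ammonium sulfate: 0.976 g/L × 0.262 L = 0.255712 g = 255.712 mg
casamino acids: 6.55 g/L × 0.262 L = 1.716 g
maltose: 33.5 g/L × 0.262 L = 8.777 g

arabinose 825.300 mg; EDTA disodium salt 45.850 mg; ammonium sulfate 255.712 mg; casamino acids 1.716 g; maltose 8.777 g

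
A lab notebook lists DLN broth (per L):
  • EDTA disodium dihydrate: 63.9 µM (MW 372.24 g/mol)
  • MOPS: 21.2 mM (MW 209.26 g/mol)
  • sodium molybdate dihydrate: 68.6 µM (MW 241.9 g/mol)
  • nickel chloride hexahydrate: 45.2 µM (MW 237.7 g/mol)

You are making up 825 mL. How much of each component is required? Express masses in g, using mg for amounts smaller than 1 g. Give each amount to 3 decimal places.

Target volume = 825 mL = 0.825 L.
EDTA disodium dihydrate: 63.9 µmol/L × 372.24 g/mol × 0.825 L ÷ 1000 = 19.624 mg
MOPS: 21.2 mmol/L × 209.26 g/mol × 0.825 L ÷ 1000 = 3.660 g
sodium molybdate dihydrate: 68.6 µmol/L × 241.9 g/mol × 0.825 L ÷ 1000 = 13.690 mg
nickel chloride hexahydrate: 45.2 µmol/L × 237.7 g/mol × 0.825 L ÷ 1000 = 8.864 mg

EDTA disodium dihydrate 19.624 mg; MOPS 3.660 g; sodium molybdate dihydrate 13.690 mg; nickel chloride hexahydrate 8.864 mg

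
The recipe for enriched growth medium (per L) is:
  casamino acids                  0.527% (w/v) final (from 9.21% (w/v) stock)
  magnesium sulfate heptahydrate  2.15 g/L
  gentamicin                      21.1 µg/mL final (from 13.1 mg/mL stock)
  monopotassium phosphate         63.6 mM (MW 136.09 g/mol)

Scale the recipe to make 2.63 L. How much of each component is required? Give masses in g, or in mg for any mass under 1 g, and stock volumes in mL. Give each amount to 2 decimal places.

casamino acids 150.49 mL; magnesium sulfate heptahydrate 5.65 g; gentamicin 4.24 mL; monopotassium phosphate 22.76 g

Working volume: 2.63 L.
casamino acids: C1V1 = C2V2 → 0.527% ÷ 9.21% × 2630 mL = 150.49 mL
magnesium sulfate heptahydrate: 2.15 g/L × 2.63 L = 5.65 g
gentamicin: dilute stock: 21.1 µg/mL × 2630 mL ÷ 13100 µg/mL = 4.24 mL
monopotassium phosphate: 63.6 mmol/L × 136.09 g/mol × 2.63 L ÷ 1000 = 22.76 g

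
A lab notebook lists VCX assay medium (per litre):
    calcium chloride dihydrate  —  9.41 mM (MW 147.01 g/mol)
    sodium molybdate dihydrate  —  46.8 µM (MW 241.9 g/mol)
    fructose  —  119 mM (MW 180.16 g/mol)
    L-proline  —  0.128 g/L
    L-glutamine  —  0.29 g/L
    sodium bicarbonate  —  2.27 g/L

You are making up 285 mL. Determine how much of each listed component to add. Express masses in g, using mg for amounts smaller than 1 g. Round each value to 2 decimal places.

calcium chloride dihydrate 394.26 mg; sodium molybdate dihydrate 3.23 mg; fructose 6.11 g; L-proline 36.48 mg; L-glutamine 82.65 mg; sodium bicarbonate 646.95 mg

Target volume = 285 mL = 0.285 L.
calcium chloride dihydrate: 9.41 mmol/L × 147.01 mg/mmol × 0.285 L = 394.26 mg
sodium molybdate dihydrate: 46.8 µmol/L × 241.9 g/mol × 0.285 L ÷ 1000 = 3.23 mg
fructose: 119 mmol/L × 180.16 g/mol × 0.285 L ÷ 1000 = 6.11 g
L-proline: 0.128 g/L × 0.285 L = 0.03648 g = 36.48 mg
L-glutamine: 0.29 g/L × 0.285 L = 0.08265 g = 82.65 mg
sodium bicarbonate: 2.27 g/L × 0.285 L = 0.64695 g = 646.95 mg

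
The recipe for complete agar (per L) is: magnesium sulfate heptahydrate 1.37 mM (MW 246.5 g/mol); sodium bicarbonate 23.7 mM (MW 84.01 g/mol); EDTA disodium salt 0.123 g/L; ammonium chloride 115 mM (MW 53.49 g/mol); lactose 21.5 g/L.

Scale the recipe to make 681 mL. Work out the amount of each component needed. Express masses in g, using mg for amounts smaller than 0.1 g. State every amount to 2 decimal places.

magnesium sulfate heptahydrate 0.23 g; sodium bicarbonate 1.36 g; EDTA disodium salt 83.76 mg; ammonium chloride 4.19 g; lactose 14.64 g

Target volume = 681 mL = 0.681 L.
magnesium sulfate heptahydrate: 1.37 mmol/L × 246.5 g/mol × 0.681 L ÷ 1000 = 0.23 g
sodium bicarbonate: 23.7 mmol/L × 84.01 g/mol × 0.681 L ÷ 1000 = 1.36 g
EDTA disodium salt: 0.123 g/L × 0.681 L = 0.083763 g = 83.76 mg
ammonium chloride: 115 mmol/L × 53.49 g/mol × 0.681 L ÷ 1000 = 4.19 g
lactose: 21.5 g/L × 0.681 L = 14.64 g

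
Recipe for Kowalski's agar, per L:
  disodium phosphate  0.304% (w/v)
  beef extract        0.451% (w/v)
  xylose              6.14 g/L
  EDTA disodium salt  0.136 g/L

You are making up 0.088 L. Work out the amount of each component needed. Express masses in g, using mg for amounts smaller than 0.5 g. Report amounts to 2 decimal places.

Working volume: 0.088 L.
disodium phosphate: 0.304% w/v = 3.04 g/L → 3.04 × 0.088 L = 0.26752 g = 267.52 mg
beef extract: 0.451 g per 100 mL × 88 mL ÷ 100 = 0.39688 g = 396.88 mg
xylose: 6.14 g/L × 0.088 L = 0.54 g
EDTA disodium salt: 0.136 g/L × 0.088 L = 0.011968 g = 11.97 mg

disodium phosphate 267.52 mg; beef extract 396.88 mg; xylose 0.54 g; EDTA disodium salt 11.97 mg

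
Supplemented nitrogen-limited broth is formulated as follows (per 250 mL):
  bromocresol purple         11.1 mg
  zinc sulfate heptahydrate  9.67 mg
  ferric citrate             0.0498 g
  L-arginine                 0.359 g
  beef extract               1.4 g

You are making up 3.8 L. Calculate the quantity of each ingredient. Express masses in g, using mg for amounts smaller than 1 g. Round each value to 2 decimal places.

bromocresol purple 168.72 mg; zinc sulfate heptahydrate 146.98 mg; ferric citrate 756.96 mg; L-arginine 5.46 g; beef extract 21.28 g

Ratio of target to recipe volume: 3800 / 250 = 15.2.
bromocresol purple: 11.1 mg × (3800 mL / 250 mL) = 168.72 mg
zinc sulfate heptahydrate: 9.67 mg × (3800 mL / 250 mL) = 146.98 mg
ferric citrate: 0.0498 g × (3800 mL / 250 mL) = 0.75696 g = 756.96 mg
L-arginine: 0.359 g × (3800 mL / 250 mL) = 5.46 g
beef extract: 1.4 g × (3800 mL / 250 mL) = 21.28 g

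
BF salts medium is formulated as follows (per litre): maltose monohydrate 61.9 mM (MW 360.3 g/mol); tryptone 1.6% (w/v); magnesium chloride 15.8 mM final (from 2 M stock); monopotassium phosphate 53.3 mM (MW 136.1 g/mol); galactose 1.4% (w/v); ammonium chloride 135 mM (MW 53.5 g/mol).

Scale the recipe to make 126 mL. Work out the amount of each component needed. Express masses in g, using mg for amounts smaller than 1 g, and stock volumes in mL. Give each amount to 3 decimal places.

maltose monohydrate 2.810 g; tryptone 2.016 g; magnesium chloride 0.995 mL; monopotassium phosphate 914.020 mg; galactose 1.764 g; ammonium chloride 910.035 mg

Scale factor relative to 1 L: 0.126.
maltose monohydrate: 61.9 mmol/L × 360.3 g/mol × 0.126 L ÷ 1000 = 2.810 g
tryptone: 1.6 g per 100 mL × 126 mL ÷ 100 = 2.016 g
magnesium chloride: dilute stock: 15.8 mM × 126 mL ÷ 2000 mM = 0.995 mL
monopotassium phosphate: 53.3 mmol/L × 136.1 mg/mmol × 0.126 L = 914.020 mg
galactose: 1.4% w/v = 14 g/L → 14 × 0.126 L = 1.764 g
ammonium chloride: 135 mmol/L × 53.5 mg/mmol × 0.126 L = 910.035 mg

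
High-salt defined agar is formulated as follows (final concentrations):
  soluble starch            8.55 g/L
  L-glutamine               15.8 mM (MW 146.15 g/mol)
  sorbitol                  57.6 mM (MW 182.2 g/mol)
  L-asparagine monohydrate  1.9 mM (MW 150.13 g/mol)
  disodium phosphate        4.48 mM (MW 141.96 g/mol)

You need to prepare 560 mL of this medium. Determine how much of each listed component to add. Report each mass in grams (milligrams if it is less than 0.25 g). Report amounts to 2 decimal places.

Scale factor relative to 1 L: 0.56.
soluble starch: 8.55 g/L × 0.56 L = 4.79 g
L-glutamine: 15.8 mmol/L × 146.15 g/mol × 0.56 L ÷ 1000 = 1.29 g
sorbitol: 57.6 mmol/L × 182.2 g/mol × 0.56 L ÷ 1000 = 5.88 g
L-asparagine monohydrate: 1.9 mmol/L × 150.13 mg/mmol × 0.56 L = 159.74 mg
disodium phosphate: 4.48 mmol/L × 141.96 g/mol × 0.56 L ÷ 1000 = 0.36 g

soluble starch 4.79 g; L-glutamine 1.29 g; sorbitol 5.88 g; L-asparagine monohydrate 159.74 mg; disodium phosphate 0.36 g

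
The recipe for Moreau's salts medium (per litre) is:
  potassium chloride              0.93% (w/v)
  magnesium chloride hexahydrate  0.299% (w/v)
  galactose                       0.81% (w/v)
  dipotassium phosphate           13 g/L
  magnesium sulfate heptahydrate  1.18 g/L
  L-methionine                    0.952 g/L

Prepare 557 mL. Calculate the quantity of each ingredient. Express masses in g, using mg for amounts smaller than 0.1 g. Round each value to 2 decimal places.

potassium chloride 5.18 g; magnesium chloride hexahydrate 1.67 g; galactose 4.51 g; dipotassium phosphate 7.24 g; magnesium sulfate heptahydrate 0.66 g; L-methionine 0.53 g

Target volume = 557 mL = 0.557 L.
potassium chloride: 0.93 g per 100 mL × 557 mL ÷ 100 = 5.18 g
magnesium chloride hexahydrate: 0.299 g per 100 mL × 557 mL ÷ 100 = 1.67 g
galactose: 0.81 g per 100 mL × 557 mL ÷ 100 = 4.51 g
dipotassium phosphate: 13 g/L × 0.557 L = 7.24 g
magnesium sulfate heptahydrate: 1.18 g/L × 0.557 L = 0.66 g
L-methionine: 0.952 g/L × 0.557 L = 0.53 g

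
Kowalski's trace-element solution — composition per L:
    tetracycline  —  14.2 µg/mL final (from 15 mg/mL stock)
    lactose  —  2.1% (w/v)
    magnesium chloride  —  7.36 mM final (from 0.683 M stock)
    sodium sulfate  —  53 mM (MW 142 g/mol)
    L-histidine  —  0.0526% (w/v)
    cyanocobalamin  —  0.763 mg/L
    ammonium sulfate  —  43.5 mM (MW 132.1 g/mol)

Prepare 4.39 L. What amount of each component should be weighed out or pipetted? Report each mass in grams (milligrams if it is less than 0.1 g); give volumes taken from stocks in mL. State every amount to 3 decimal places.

tetracycline 4.156 mL; lactose 92.190 g; magnesium chloride 47.307 mL; sodium sulfate 33.039 g; L-histidine 2.309 g; cyanocobalamin 3.350 mg; ammonium sulfate 25.226 g

Working volume: 4.39 L.
tetracycline: V = C2·V2/C1 = 14.2 µg/mL × 4390 mL ÷ 15000 µg/mL = 4.156 mL
lactose: 2.1 g per 100 mL × 4390 mL ÷ 100 = 92.190 g
magnesium chloride: V = C2·V2/C1 = 7.36 mM × 4390 mL ÷ 683 mM = 47.307 mL
sodium sulfate: 53 mmol/L × 142 g/mol × 4.39 L ÷ 1000 = 33.039 g
L-histidine: 0.0526 g per 100 mL × 4390 mL ÷ 100 = 2.309 g
cyanocobalamin: 0.763 mg/L × 4.39 L = 3.350 mg
ammonium sulfate: 43.5 mmol/L × 132.1 g/mol × 4.39 L ÷ 1000 = 25.226 g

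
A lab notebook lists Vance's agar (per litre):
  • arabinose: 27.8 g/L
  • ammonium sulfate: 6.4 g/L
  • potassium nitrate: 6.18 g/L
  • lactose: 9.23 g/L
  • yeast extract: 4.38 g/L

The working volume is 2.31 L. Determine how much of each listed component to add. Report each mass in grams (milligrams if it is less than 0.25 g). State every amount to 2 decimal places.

arabinose 64.22 g; ammonium sulfate 14.78 g; potassium nitrate 14.28 g; lactose 21.32 g; yeast extract 10.12 g

Scale factor relative to 1 L: 2.31.
arabinose: 27.8 g/L × 2.31 L = 64.22 g
ammonium sulfate: 6.4 g/L × 2.31 L = 14.78 g
potassium nitrate: 6.18 g/L × 2.31 L = 14.28 g
lactose: 9.23 g/L × 2.31 L = 21.32 g
yeast extract: 4.38 g/L × 2.31 L = 10.12 g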